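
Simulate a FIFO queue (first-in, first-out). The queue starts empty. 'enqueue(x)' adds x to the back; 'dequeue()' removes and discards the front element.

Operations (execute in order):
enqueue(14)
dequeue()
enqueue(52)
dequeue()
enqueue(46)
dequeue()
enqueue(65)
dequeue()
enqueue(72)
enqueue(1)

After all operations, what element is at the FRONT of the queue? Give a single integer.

enqueue(14): queue = [14]
dequeue(): queue = []
enqueue(52): queue = [52]
dequeue(): queue = []
enqueue(46): queue = [46]
dequeue(): queue = []
enqueue(65): queue = [65]
dequeue(): queue = []
enqueue(72): queue = [72]
enqueue(1): queue = [72, 1]

Answer: 72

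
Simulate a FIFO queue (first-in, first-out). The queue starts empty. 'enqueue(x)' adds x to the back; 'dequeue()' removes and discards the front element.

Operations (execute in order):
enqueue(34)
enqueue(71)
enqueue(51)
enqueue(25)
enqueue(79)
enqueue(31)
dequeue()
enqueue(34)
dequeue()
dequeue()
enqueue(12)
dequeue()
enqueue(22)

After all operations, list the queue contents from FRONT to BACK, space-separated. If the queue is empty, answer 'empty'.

Answer: 79 31 34 12 22

Derivation:
enqueue(34): [34]
enqueue(71): [34, 71]
enqueue(51): [34, 71, 51]
enqueue(25): [34, 71, 51, 25]
enqueue(79): [34, 71, 51, 25, 79]
enqueue(31): [34, 71, 51, 25, 79, 31]
dequeue(): [71, 51, 25, 79, 31]
enqueue(34): [71, 51, 25, 79, 31, 34]
dequeue(): [51, 25, 79, 31, 34]
dequeue(): [25, 79, 31, 34]
enqueue(12): [25, 79, 31, 34, 12]
dequeue(): [79, 31, 34, 12]
enqueue(22): [79, 31, 34, 12, 22]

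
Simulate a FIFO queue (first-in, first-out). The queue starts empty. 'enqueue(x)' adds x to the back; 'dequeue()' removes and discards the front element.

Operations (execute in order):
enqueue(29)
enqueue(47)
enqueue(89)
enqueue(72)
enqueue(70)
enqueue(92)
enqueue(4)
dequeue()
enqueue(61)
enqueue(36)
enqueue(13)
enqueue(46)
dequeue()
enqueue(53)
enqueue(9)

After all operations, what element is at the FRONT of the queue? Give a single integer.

Answer: 89

Derivation:
enqueue(29): queue = [29]
enqueue(47): queue = [29, 47]
enqueue(89): queue = [29, 47, 89]
enqueue(72): queue = [29, 47, 89, 72]
enqueue(70): queue = [29, 47, 89, 72, 70]
enqueue(92): queue = [29, 47, 89, 72, 70, 92]
enqueue(4): queue = [29, 47, 89, 72, 70, 92, 4]
dequeue(): queue = [47, 89, 72, 70, 92, 4]
enqueue(61): queue = [47, 89, 72, 70, 92, 4, 61]
enqueue(36): queue = [47, 89, 72, 70, 92, 4, 61, 36]
enqueue(13): queue = [47, 89, 72, 70, 92, 4, 61, 36, 13]
enqueue(46): queue = [47, 89, 72, 70, 92, 4, 61, 36, 13, 46]
dequeue(): queue = [89, 72, 70, 92, 4, 61, 36, 13, 46]
enqueue(53): queue = [89, 72, 70, 92, 4, 61, 36, 13, 46, 53]
enqueue(9): queue = [89, 72, 70, 92, 4, 61, 36, 13, 46, 53, 9]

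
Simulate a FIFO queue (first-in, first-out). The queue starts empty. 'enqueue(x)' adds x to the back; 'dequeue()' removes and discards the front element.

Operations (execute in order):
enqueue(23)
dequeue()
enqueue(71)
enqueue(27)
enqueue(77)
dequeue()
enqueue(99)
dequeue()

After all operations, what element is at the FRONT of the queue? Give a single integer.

enqueue(23): queue = [23]
dequeue(): queue = []
enqueue(71): queue = [71]
enqueue(27): queue = [71, 27]
enqueue(77): queue = [71, 27, 77]
dequeue(): queue = [27, 77]
enqueue(99): queue = [27, 77, 99]
dequeue(): queue = [77, 99]

Answer: 77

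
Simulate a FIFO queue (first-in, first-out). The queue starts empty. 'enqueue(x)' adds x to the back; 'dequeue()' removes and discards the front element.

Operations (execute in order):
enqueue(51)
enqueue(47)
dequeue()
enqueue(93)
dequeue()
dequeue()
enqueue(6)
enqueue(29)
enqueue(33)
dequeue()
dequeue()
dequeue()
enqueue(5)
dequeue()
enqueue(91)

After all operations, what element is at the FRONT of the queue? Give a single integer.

enqueue(51): queue = [51]
enqueue(47): queue = [51, 47]
dequeue(): queue = [47]
enqueue(93): queue = [47, 93]
dequeue(): queue = [93]
dequeue(): queue = []
enqueue(6): queue = [6]
enqueue(29): queue = [6, 29]
enqueue(33): queue = [6, 29, 33]
dequeue(): queue = [29, 33]
dequeue(): queue = [33]
dequeue(): queue = []
enqueue(5): queue = [5]
dequeue(): queue = []
enqueue(91): queue = [91]

Answer: 91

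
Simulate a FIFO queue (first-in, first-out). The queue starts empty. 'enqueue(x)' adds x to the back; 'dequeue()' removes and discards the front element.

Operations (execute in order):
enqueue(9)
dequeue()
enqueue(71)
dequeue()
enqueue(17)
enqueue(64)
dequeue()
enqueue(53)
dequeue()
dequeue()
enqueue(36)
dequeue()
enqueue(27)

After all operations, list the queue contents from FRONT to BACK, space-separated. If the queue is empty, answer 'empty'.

enqueue(9): [9]
dequeue(): []
enqueue(71): [71]
dequeue(): []
enqueue(17): [17]
enqueue(64): [17, 64]
dequeue(): [64]
enqueue(53): [64, 53]
dequeue(): [53]
dequeue(): []
enqueue(36): [36]
dequeue(): []
enqueue(27): [27]

Answer: 27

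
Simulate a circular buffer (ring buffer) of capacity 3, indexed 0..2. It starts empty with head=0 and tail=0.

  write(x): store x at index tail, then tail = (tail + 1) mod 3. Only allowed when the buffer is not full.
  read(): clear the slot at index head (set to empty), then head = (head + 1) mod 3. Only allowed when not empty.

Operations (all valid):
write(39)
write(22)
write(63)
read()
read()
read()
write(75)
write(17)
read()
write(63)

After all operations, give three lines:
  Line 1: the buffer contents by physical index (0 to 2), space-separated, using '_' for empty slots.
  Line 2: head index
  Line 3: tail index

write(39): buf=[39 _ _], head=0, tail=1, size=1
write(22): buf=[39 22 _], head=0, tail=2, size=2
write(63): buf=[39 22 63], head=0, tail=0, size=3
read(): buf=[_ 22 63], head=1, tail=0, size=2
read(): buf=[_ _ 63], head=2, tail=0, size=1
read(): buf=[_ _ _], head=0, tail=0, size=0
write(75): buf=[75 _ _], head=0, tail=1, size=1
write(17): buf=[75 17 _], head=0, tail=2, size=2
read(): buf=[_ 17 _], head=1, tail=2, size=1
write(63): buf=[_ 17 63], head=1, tail=0, size=2

Answer: _ 17 63
1
0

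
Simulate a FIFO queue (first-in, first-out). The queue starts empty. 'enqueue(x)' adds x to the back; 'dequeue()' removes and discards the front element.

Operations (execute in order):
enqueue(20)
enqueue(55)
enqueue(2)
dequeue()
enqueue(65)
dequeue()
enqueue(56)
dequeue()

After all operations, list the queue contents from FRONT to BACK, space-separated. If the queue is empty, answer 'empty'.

enqueue(20): [20]
enqueue(55): [20, 55]
enqueue(2): [20, 55, 2]
dequeue(): [55, 2]
enqueue(65): [55, 2, 65]
dequeue(): [2, 65]
enqueue(56): [2, 65, 56]
dequeue(): [65, 56]

Answer: 65 56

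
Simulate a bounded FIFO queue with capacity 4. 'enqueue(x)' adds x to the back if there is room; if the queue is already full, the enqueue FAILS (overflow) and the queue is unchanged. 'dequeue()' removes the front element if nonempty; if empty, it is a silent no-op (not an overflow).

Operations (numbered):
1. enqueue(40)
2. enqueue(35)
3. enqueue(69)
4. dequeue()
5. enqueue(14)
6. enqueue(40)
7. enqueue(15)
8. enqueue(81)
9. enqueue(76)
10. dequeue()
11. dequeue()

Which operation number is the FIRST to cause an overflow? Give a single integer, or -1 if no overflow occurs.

Answer: 7

Derivation:
1. enqueue(40): size=1
2. enqueue(35): size=2
3. enqueue(69): size=3
4. dequeue(): size=2
5. enqueue(14): size=3
6. enqueue(40): size=4
7. enqueue(15): size=4=cap → OVERFLOW (fail)
8. enqueue(81): size=4=cap → OVERFLOW (fail)
9. enqueue(76): size=4=cap → OVERFLOW (fail)
10. dequeue(): size=3
11. dequeue(): size=2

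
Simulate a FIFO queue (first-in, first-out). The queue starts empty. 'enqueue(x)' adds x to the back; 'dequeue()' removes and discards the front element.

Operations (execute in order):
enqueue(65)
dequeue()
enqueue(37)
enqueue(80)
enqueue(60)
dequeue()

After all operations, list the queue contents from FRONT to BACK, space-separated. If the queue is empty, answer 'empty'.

enqueue(65): [65]
dequeue(): []
enqueue(37): [37]
enqueue(80): [37, 80]
enqueue(60): [37, 80, 60]
dequeue(): [80, 60]

Answer: 80 60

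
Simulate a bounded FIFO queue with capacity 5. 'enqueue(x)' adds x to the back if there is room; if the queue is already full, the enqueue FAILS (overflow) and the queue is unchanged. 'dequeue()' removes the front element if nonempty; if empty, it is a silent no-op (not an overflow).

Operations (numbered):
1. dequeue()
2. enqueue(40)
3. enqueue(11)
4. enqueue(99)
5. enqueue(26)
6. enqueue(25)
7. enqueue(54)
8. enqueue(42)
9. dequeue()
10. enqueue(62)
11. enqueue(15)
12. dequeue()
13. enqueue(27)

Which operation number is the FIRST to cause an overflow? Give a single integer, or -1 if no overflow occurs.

1. dequeue(): empty, no-op, size=0
2. enqueue(40): size=1
3. enqueue(11): size=2
4. enqueue(99): size=3
5. enqueue(26): size=4
6. enqueue(25): size=5
7. enqueue(54): size=5=cap → OVERFLOW (fail)
8. enqueue(42): size=5=cap → OVERFLOW (fail)
9. dequeue(): size=4
10. enqueue(62): size=5
11. enqueue(15): size=5=cap → OVERFLOW (fail)
12. dequeue(): size=4
13. enqueue(27): size=5

Answer: 7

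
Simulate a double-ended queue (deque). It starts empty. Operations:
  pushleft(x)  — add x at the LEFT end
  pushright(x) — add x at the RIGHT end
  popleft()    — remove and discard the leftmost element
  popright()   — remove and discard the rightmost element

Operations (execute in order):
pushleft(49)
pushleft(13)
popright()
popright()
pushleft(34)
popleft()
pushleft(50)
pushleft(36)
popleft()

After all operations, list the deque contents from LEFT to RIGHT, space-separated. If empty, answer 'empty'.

pushleft(49): [49]
pushleft(13): [13, 49]
popright(): [13]
popright(): []
pushleft(34): [34]
popleft(): []
pushleft(50): [50]
pushleft(36): [36, 50]
popleft(): [50]

Answer: 50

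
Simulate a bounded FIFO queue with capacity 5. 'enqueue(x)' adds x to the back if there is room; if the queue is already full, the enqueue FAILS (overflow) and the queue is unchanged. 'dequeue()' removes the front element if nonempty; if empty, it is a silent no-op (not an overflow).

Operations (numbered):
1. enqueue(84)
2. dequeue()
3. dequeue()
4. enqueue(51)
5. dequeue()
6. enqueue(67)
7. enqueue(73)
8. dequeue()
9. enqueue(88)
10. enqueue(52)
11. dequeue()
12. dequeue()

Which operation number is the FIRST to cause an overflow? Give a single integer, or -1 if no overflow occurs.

1. enqueue(84): size=1
2. dequeue(): size=0
3. dequeue(): empty, no-op, size=0
4. enqueue(51): size=1
5. dequeue(): size=0
6. enqueue(67): size=1
7. enqueue(73): size=2
8. dequeue(): size=1
9. enqueue(88): size=2
10. enqueue(52): size=3
11. dequeue(): size=2
12. dequeue(): size=1

Answer: -1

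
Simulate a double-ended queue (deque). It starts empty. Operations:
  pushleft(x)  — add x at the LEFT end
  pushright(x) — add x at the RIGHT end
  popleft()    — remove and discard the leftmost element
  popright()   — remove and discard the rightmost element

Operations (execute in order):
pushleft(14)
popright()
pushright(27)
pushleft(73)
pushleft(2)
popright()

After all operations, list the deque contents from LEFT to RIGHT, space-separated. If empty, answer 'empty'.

Answer: 2 73

Derivation:
pushleft(14): [14]
popright(): []
pushright(27): [27]
pushleft(73): [73, 27]
pushleft(2): [2, 73, 27]
popright(): [2, 73]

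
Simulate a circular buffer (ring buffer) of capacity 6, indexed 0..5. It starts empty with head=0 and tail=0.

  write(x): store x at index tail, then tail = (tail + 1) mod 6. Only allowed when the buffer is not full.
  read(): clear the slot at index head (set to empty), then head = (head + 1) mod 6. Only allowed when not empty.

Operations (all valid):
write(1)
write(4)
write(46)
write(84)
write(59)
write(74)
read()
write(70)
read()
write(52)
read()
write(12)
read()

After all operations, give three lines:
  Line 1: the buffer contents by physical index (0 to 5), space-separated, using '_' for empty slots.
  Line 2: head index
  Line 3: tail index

Answer: 70 52 12 _ 59 74
4
3

Derivation:
write(1): buf=[1 _ _ _ _ _], head=0, tail=1, size=1
write(4): buf=[1 4 _ _ _ _], head=0, tail=2, size=2
write(46): buf=[1 4 46 _ _ _], head=0, tail=3, size=3
write(84): buf=[1 4 46 84 _ _], head=0, tail=4, size=4
write(59): buf=[1 4 46 84 59 _], head=0, tail=5, size=5
write(74): buf=[1 4 46 84 59 74], head=0, tail=0, size=6
read(): buf=[_ 4 46 84 59 74], head=1, tail=0, size=5
write(70): buf=[70 4 46 84 59 74], head=1, tail=1, size=6
read(): buf=[70 _ 46 84 59 74], head=2, tail=1, size=5
write(52): buf=[70 52 46 84 59 74], head=2, tail=2, size=6
read(): buf=[70 52 _ 84 59 74], head=3, tail=2, size=5
write(12): buf=[70 52 12 84 59 74], head=3, tail=3, size=6
read(): buf=[70 52 12 _ 59 74], head=4, tail=3, size=5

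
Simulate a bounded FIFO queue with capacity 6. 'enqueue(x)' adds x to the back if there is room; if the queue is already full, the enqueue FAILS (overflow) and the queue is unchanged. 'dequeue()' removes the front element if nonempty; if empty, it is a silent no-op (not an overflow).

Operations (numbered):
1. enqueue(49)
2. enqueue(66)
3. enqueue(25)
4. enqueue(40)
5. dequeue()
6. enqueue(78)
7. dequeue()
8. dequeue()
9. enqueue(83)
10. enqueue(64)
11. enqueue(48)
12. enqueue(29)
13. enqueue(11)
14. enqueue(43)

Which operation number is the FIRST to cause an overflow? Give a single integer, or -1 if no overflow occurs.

Answer: 13

Derivation:
1. enqueue(49): size=1
2. enqueue(66): size=2
3. enqueue(25): size=3
4. enqueue(40): size=4
5. dequeue(): size=3
6. enqueue(78): size=4
7. dequeue(): size=3
8. dequeue(): size=2
9. enqueue(83): size=3
10. enqueue(64): size=4
11. enqueue(48): size=5
12. enqueue(29): size=6
13. enqueue(11): size=6=cap → OVERFLOW (fail)
14. enqueue(43): size=6=cap → OVERFLOW (fail)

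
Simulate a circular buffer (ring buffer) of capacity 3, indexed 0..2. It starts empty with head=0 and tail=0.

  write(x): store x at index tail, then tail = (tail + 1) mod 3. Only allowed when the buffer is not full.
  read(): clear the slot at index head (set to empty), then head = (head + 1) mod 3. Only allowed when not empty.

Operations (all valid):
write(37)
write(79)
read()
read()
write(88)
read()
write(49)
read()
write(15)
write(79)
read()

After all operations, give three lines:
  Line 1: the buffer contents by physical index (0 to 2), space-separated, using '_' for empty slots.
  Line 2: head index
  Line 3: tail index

Answer: _ _ 79
2
0

Derivation:
write(37): buf=[37 _ _], head=0, tail=1, size=1
write(79): buf=[37 79 _], head=0, tail=2, size=2
read(): buf=[_ 79 _], head=1, tail=2, size=1
read(): buf=[_ _ _], head=2, tail=2, size=0
write(88): buf=[_ _ 88], head=2, tail=0, size=1
read(): buf=[_ _ _], head=0, tail=0, size=0
write(49): buf=[49 _ _], head=0, tail=1, size=1
read(): buf=[_ _ _], head=1, tail=1, size=0
write(15): buf=[_ 15 _], head=1, tail=2, size=1
write(79): buf=[_ 15 79], head=1, tail=0, size=2
read(): buf=[_ _ 79], head=2, tail=0, size=1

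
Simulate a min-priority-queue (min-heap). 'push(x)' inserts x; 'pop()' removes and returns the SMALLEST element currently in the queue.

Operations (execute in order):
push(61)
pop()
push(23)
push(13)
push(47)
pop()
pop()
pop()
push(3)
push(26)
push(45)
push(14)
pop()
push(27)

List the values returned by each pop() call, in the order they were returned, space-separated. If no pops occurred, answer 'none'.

push(61): heap contents = [61]
pop() → 61: heap contents = []
push(23): heap contents = [23]
push(13): heap contents = [13, 23]
push(47): heap contents = [13, 23, 47]
pop() → 13: heap contents = [23, 47]
pop() → 23: heap contents = [47]
pop() → 47: heap contents = []
push(3): heap contents = [3]
push(26): heap contents = [3, 26]
push(45): heap contents = [3, 26, 45]
push(14): heap contents = [3, 14, 26, 45]
pop() → 3: heap contents = [14, 26, 45]
push(27): heap contents = [14, 26, 27, 45]

Answer: 61 13 23 47 3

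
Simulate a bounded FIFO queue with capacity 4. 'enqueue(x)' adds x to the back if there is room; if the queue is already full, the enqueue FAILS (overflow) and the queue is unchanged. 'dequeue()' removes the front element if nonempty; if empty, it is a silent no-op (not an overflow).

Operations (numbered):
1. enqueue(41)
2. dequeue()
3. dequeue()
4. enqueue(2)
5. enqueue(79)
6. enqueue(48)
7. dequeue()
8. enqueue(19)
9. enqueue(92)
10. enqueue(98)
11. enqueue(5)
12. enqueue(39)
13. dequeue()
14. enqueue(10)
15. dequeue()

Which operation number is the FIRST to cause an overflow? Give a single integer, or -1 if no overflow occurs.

1. enqueue(41): size=1
2. dequeue(): size=0
3. dequeue(): empty, no-op, size=0
4. enqueue(2): size=1
5. enqueue(79): size=2
6. enqueue(48): size=3
7. dequeue(): size=2
8. enqueue(19): size=3
9. enqueue(92): size=4
10. enqueue(98): size=4=cap → OVERFLOW (fail)
11. enqueue(5): size=4=cap → OVERFLOW (fail)
12. enqueue(39): size=4=cap → OVERFLOW (fail)
13. dequeue(): size=3
14. enqueue(10): size=4
15. dequeue(): size=3

Answer: 10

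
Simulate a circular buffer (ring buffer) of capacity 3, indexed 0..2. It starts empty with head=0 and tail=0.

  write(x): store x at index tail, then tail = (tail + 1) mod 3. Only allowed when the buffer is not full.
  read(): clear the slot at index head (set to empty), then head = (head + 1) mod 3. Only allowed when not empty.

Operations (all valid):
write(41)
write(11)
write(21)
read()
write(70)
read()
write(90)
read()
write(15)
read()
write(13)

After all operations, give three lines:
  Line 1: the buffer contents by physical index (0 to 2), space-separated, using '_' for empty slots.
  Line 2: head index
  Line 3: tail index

Answer: 13 90 15
1
1

Derivation:
write(41): buf=[41 _ _], head=0, tail=1, size=1
write(11): buf=[41 11 _], head=0, tail=2, size=2
write(21): buf=[41 11 21], head=0, tail=0, size=3
read(): buf=[_ 11 21], head=1, tail=0, size=2
write(70): buf=[70 11 21], head=1, tail=1, size=3
read(): buf=[70 _ 21], head=2, tail=1, size=2
write(90): buf=[70 90 21], head=2, tail=2, size=3
read(): buf=[70 90 _], head=0, tail=2, size=2
write(15): buf=[70 90 15], head=0, tail=0, size=3
read(): buf=[_ 90 15], head=1, tail=0, size=2
write(13): buf=[13 90 15], head=1, tail=1, size=3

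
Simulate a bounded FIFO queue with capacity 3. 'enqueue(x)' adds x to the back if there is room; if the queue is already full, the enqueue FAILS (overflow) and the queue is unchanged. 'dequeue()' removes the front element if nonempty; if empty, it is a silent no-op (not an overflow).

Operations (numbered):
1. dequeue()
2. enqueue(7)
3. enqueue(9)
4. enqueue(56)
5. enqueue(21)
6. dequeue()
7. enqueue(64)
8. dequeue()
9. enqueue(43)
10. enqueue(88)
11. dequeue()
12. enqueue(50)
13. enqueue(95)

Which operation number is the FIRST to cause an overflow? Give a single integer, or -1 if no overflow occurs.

Answer: 5

Derivation:
1. dequeue(): empty, no-op, size=0
2. enqueue(7): size=1
3. enqueue(9): size=2
4. enqueue(56): size=3
5. enqueue(21): size=3=cap → OVERFLOW (fail)
6. dequeue(): size=2
7. enqueue(64): size=3
8. dequeue(): size=2
9. enqueue(43): size=3
10. enqueue(88): size=3=cap → OVERFLOW (fail)
11. dequeue(): size=2
12. enqueue(50): size=3
13. enqueue(95): size=3=cap → OVERFLOW (fail)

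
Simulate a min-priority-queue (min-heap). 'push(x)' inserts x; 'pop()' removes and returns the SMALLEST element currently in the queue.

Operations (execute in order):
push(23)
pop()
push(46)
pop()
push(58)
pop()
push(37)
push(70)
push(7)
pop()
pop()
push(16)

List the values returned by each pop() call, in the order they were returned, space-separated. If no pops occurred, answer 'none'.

push(23): heap contents = [23]
pop() → 23: heap contents = []
push(46): heap contents = [46]
pop() → 46: heap contents = []
push(58): heap contents = [58]
pop() → 58: heap contents = []
push(37): heap contents = [37]
push(70): heap contents = [37, 70]
push(7): heap contents = [7, 37, 70]
pop() → 7: heap contents = [37, 70]
pop() → 37: heap contents = [70]
push(16): heap contents = [16, 70]

Answer: 23 46 58 7 37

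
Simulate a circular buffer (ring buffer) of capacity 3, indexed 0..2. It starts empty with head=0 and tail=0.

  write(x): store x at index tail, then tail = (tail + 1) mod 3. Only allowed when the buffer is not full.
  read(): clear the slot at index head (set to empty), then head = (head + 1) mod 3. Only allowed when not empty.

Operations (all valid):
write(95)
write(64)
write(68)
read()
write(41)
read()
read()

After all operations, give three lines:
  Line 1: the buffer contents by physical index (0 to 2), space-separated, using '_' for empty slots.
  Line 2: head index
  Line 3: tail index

Answer: 41 _ _
0
1

Derivation:
write(95): buf=[95 _ _], head=0, tail=1, size=1
write(64): buf=[95 64 _], head=0, tail=2, size=2
write(68): buf=[95 64 68], head=0, tail=0, size=3
read(): buf=[_ 64 68], head=1, tail=0, size=2
write(41): buf=[41 64 68], head=1, tail=1, size=3
read(): buf=[41 _ 68], head=2, tail=1, size=2
read(): buf=[41 _ _], head=0, tail=1, size=1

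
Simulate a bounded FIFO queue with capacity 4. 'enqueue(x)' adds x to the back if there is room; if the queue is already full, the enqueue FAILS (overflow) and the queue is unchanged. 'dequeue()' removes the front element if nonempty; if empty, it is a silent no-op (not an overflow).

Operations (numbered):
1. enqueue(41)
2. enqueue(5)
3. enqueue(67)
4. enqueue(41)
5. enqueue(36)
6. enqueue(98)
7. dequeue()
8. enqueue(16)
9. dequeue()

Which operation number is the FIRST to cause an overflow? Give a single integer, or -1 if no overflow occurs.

Answer: 5

Derivation:
1. enqueue(41): size=1
2. enqueue(5): size=2
3. enqueue(67): size=3
4. enqueue(41): size=4
5. enqueue(36): size=4=cap → OVERFLOW (fail)
6. enqueue(98): size=4=cap → OVERFLOW (fail)
7. dequeue(): size=3
8. enqueue(16): size=4
9. dequeue(): size=3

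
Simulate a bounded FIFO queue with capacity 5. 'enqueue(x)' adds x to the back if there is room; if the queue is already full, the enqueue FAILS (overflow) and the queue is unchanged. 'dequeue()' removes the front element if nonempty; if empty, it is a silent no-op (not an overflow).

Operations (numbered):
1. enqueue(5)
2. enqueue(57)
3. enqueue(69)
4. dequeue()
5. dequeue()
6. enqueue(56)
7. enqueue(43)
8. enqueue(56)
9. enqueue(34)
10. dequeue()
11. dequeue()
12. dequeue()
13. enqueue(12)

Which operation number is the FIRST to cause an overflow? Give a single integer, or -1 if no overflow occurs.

Answer: -1

Derivation:
1. enqueue(5): size=1
2. enqueue(57): size=2
3. enqueue(69): size=3
4. dequeue(): size=2
5. dequeue(): size=1
6. enqueue(56): size=2
7. enqueue(43): size=3
8. enqueue(56): size=4
9. enqueue(34): size=5
10. dequeue(): size=4
11. dequeue(): size=3
12. dequeue(): size=2
13. enqueue(12): size=3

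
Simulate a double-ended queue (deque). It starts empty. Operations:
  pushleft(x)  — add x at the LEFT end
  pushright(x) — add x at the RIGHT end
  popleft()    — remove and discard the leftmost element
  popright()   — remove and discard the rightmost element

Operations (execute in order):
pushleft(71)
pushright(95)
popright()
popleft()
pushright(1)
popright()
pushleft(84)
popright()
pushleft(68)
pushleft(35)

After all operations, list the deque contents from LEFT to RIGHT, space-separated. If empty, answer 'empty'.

pushleft(71): [71]
pushright(95): [71, 95]
popright(): [71]
popleft(): []
pushright(1): [1]
popright(): []
pushleft(84): [84]
popright(): []
pushleft(68): [68]
pushleft(35): [35, 68]

Answer: 35 68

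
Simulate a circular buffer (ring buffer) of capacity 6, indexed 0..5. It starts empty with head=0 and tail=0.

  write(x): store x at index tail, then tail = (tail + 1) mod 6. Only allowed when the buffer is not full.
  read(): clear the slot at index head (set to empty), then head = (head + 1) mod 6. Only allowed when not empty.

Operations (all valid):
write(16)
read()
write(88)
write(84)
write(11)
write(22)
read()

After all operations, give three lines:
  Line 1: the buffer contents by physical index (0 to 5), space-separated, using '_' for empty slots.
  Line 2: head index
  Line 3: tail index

Answer: _ _ 84 11 22 _
2
5

Derivation:
write(16): buf=[16 _ _ _ _ _], head=0, tail=1, size=1
read(): buf=[_ _ _ _ _ _], head=1, tail=1, size=0
write(88): buf=[_ 88 _ _ _ _], head=1, tail=2, size=1
write(84): buf=[_ 88 84 _ _ _], head=1, tail=3, size=2
write(11): buf=[_ 88 84 11 _ _], head=1, tail=4, size=3
write(22): buf=[_ 88 84 11 22 _], head=1, tail=5, size=4
read(): buf=[_ _ 84 11 22 _], head=2, tail=5, size=3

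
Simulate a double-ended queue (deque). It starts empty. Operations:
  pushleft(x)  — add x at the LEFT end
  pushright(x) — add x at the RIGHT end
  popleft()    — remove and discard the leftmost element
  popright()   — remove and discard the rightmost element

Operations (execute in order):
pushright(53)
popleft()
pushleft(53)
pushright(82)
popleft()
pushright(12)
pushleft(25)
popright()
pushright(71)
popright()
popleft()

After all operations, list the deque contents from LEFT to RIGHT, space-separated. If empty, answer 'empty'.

pushright(53): [53]
popleft(): []
pushleft(53): [53]
pushright(82): [53, 82]
popleft(): [82]
pushright(12): [82, 12]
pushleft(25): [25, 82, 12]
popright(): [25, 82]
pushright(71): [25, 82, 71]
popright(): [25, 82]
popleft(): [82]

Answer: 82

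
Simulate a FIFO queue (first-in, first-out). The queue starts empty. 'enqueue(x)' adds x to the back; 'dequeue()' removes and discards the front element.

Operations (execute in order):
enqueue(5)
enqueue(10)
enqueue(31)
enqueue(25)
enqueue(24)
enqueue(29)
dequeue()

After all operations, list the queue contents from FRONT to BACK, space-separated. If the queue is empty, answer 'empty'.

Answer: 10 31 25 24 29

Derivation:
enqueue(5): [5]
enqueue(10): [5, 10]
enqueue(31): [5, 10, 31]
enqueue(25): [5, 10, 31, 25]
enqueue(24): [5, 10, 31, 25, 24]
enqueue(29): [5, 10, 31, 25, 24, 29]
dequeue(): [10, 31, 25, 24, 29]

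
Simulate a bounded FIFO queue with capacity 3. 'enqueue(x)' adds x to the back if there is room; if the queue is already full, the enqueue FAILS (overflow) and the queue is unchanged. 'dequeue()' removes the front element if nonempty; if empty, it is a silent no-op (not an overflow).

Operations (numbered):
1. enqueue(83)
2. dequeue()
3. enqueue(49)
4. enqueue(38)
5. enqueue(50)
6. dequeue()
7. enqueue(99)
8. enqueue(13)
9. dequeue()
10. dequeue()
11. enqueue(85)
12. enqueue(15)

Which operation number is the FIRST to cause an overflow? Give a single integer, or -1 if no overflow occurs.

1. enqueue(83): size=1
2. dequeue(): size=0
3. enqueue(49): size=1
4. enqueue(38): size=2
5. enqueue(50): size=3
6. dequeue(): size=2
7. enqueue(99): size=3
8. enqueue(13): size=3=cap → OVERFLOW (fail)
9. dequeue(): size=2
10. dequeue(): size=1
11. enqueue(85): size=2
12. enqueue(15): size=3

Answer: 8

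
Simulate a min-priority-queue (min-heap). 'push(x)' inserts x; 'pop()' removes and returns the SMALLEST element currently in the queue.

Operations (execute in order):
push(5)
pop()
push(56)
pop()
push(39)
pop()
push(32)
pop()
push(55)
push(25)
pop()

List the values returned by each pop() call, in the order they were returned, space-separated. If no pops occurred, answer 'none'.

push(5): heap contents = [5]
pop() → 5: heap contents = []
push(56): heap contents = [56]
pop() → 56: heap contents = []
push(39): heap contents = [39]
pop() → 39: heap contents = []
push(32): heap contents = [32]
pop() → 32: heap contents = []
push(55): heap contents = [55]
push(25): heap contents = [25, 55]
pop() → 25: heap contents = [55]

Answer: 5 56 39 32 25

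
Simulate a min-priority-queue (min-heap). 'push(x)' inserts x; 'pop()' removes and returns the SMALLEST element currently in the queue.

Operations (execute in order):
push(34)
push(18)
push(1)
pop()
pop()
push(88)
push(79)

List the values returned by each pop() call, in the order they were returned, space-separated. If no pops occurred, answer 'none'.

Answer: 1 18

Derivation:
push(34): heap contents = [34]
push(18): heap contents = [18, 34]
push(1): heap contents = [1, 18, 34]
pop() → 1: heap contents = [18, 34]
pop() → 18: heap contents = [34]
push(88): heap contents = [34, 88]
push(79): heap contents = [34, 79, 88]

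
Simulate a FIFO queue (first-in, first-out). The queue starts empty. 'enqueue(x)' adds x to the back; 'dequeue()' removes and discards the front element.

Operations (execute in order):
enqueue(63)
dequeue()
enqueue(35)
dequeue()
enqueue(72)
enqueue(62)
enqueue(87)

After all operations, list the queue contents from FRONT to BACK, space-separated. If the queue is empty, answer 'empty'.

enqueue(63): [63]
dequeue(): []
enqueue(35): [35]
dequeue(): []
enqueue(72): [72]
enqueue(62): [72, 62]
enqueue(87): [72, 62, 87]

Answer: 72 62 87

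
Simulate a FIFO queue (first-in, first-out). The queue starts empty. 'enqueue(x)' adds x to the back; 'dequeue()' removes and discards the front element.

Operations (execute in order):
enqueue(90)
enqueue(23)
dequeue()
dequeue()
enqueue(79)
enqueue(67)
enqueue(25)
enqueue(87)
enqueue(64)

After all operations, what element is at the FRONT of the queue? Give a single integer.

Answer: 79

Derivation:
enqueue(90): queue = [90]
enqueue(23): queue = [90, 23]
dequeue(): queue = [23]
dequeue(): queue = []
enqueue(79): queue = [79]
enqueue(67): queue = [79, 67]
enqueue(25): queue = [79, 67, 25]
enqueue(87): queue = [79, 67, 25, 87]
enqueue(64): queue = [79, 67, 25, 87, 64]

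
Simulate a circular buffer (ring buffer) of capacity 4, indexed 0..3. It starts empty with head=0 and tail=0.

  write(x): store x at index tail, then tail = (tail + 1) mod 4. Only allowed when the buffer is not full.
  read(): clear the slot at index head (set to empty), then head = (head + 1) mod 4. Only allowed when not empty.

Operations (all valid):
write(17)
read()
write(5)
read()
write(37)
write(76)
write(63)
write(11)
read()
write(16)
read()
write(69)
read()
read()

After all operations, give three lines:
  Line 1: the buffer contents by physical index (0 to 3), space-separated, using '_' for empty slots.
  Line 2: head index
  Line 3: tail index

Answer: _ _ 16 69
2
0

Derivation:
write(17): buf=[17 _ _ _], head=0, tail=1, size=1
read(): buf=[_ _ _ _], head=1, tail=1, size=0
write(5): buf=[_ 5 _ _], head=1, tail=2, size=1
read(): buf=[_ _ _ _], head=2, tail=2, size=0
write(37): buf=[_ _ 37 _], head=2, tail=3, size=1
write(76): buf=[_ _ 37 76], head=2, tail=0, size=2
write(63): buf=[63 _ 37 76], head=2, tail=1, size=3
write(11): buf=[63 11 37 76], head=2, tail=2, size=4
read(): buf=[63 11 _ 76], head=3, tail=2, size=3
write(16): buf=[63 11 16 76], head=3, tail=3, size=4
read(): buf=[63 11 16 _], head=0, tail=3, size=3
write(69): buf=[63 11 16 69], head=0, tail=0, size=4
read(): buf=[_ 11 16 69], head=1, tail=0, size=3
read(): buf=[_ _ 16 69], head=2, tail=0, size=2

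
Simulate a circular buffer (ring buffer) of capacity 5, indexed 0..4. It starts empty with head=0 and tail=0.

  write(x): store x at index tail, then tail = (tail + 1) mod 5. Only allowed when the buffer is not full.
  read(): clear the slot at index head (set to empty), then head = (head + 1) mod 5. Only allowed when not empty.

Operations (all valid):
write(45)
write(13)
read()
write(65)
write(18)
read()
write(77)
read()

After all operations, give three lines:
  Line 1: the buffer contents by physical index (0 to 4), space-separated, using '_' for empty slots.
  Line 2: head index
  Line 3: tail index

Answer: _ _ _ 18 77
3
0

Derivation:
write(45): buf=[45 _ _ _ _], head=0, tail=1, size=1
write(13): buf=[45 13 _ _ _], head=0, tail=2, size=2
read(): buf=[_ 13 _ _ _], head=1, tail=2, size=1
write(65): buf=[_ 13 65 _ _], head=1, tail=3, size=2
write(18): buf=[_ 13 65 18 _], head=1, tail=4, size=3
read(): buf=[_ _ 65 18 _], head=2, tail=4, size=2
write(77): buf=[_ _ 65 18 77], head=2, tail=0, size=3
read(): buf=[_ _ _ 18 77], head=3, tail=0, size=2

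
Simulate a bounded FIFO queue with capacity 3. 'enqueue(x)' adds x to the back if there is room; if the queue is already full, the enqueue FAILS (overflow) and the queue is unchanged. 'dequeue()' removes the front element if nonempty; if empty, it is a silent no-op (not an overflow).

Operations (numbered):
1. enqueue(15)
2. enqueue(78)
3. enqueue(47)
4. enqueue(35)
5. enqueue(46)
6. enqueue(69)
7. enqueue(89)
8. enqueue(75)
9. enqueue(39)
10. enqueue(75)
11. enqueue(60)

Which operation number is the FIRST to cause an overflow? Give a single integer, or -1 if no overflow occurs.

1. enqueue(15): size=1
2. enqueue(78): size=2
3. enqueue(47): size=3
4. enqueue(35): size=3=cap → OVERFLOW (fail)
5. enqueue(46): size=3=cap → OVERFLOW (fail)
6. enqueue(69): size=3=cap → OVERFLOW (fail)
7. enqueue(89): size=3=cap → OVERFLOW (fail)
8. enqueue(75): size=3=cap → OVERFLOW (fail)
9. enqueue(39): size=3=cap → OVERFLOW (fail)
10. enqueue(75): size=3=cap → OVERFLOW (fail)
11. enqueue(60): size=3=cap → OVERFLOW (fail)

Answer: 4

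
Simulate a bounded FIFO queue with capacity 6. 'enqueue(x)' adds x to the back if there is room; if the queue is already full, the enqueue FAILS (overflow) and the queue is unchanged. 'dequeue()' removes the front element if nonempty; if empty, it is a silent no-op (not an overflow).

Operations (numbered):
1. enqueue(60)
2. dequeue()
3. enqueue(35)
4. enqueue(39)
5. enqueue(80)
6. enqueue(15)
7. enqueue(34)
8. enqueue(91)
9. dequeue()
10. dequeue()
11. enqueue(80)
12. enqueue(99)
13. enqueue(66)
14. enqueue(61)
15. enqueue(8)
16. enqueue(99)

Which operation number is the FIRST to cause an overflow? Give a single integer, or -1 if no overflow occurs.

Answer: 13

Derivation:
1. enqueue(60): size=1
2. dequeue(): size=0
3. enqueue(35): size=1
4. enqueue(39): size=2
5. enqueue(80): size=3
6. enqueue(15): size=4
7. enqueue(34): size=5
8. enqueue(91): size=6
9. dequeue(): size=5
10. dequeue(): size=4
11. enqueue(80): size=5
12. enqueue(99): size=6
13. enqueue(66): size=6=cap → OVERFLOW (fail)
14. enqueue(61): size=6=cap → OVERFLOW (fail)
15. enqueue(8): size=6=cap → OVERFLOW (fail)
16. enqueue(99): size=6=cap → OVERFLOW (fail)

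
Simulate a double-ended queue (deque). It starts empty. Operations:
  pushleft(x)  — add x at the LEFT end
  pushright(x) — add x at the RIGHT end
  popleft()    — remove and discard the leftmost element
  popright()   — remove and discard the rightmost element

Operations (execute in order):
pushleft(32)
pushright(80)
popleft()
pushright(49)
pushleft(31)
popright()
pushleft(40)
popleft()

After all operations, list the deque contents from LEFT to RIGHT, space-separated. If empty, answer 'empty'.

Answer: 31 80

Derivation:
pushleft(32): [32]
pushright(80): [32, 80]
popleft(): [80]
pushright(49): [80, 49]
pushleft(31): [31, 80, 49]
popright(): [31, 80]
pushleft(40): [40, 31, 80]
popleft(): [31, 80]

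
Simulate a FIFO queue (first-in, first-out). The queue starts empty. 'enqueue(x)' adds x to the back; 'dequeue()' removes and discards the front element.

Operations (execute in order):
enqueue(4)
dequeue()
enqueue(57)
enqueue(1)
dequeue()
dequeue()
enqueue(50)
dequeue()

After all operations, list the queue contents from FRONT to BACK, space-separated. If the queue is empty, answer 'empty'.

enqueue(4): [4]
dequeue(): []
enqueue(57): [57]
enqueue(1): [57, 1]
dequeue(): [1]
dequeue(): []
enqueue(50): [50]
dequeue(): []

Answer: empty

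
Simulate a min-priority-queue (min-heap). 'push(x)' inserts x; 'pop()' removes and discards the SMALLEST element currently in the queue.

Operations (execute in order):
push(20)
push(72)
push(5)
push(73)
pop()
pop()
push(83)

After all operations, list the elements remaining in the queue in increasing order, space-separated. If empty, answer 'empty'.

Answer: 72 73 83

Derivation:
push(20): heap contents = [20]
push(72): heap contents = [20, 72]
push(5): heap contents = [5, 20, 72]
push(73): heap contents = [5, 20, 72, 73]
pop() → 5: heap contents = [20, 72, 73]
pop() → 20: heap contents = [72, 73]
push(83): heap contents = [72, 73, 83]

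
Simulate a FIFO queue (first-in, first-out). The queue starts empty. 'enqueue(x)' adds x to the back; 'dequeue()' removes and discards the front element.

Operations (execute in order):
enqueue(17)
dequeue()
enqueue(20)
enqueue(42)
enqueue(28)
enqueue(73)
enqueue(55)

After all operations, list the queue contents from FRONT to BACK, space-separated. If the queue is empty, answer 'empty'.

enqueue(17): [17]
dequeue(): []
enqueue(20): [20]
enqueue(42): [20, 42]
enqueue(28): [20, 42, 28]
enqueue(73): [20, 42, 28, 73]
enqueue(55): [20, 42, 28, 73, 55]

Answer: 20 42 28 73 55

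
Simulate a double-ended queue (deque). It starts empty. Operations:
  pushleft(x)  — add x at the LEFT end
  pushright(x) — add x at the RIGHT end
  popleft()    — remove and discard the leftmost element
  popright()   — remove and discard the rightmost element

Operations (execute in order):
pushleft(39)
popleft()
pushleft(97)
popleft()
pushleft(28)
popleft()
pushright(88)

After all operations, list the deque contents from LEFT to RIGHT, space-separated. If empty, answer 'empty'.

pushleft(39): [39]
popleft(): []
pushleft(97): [97]
popleft(): []
pushleft(28): [28]
popleft(): []
pushright(88): [88]

Answer: 88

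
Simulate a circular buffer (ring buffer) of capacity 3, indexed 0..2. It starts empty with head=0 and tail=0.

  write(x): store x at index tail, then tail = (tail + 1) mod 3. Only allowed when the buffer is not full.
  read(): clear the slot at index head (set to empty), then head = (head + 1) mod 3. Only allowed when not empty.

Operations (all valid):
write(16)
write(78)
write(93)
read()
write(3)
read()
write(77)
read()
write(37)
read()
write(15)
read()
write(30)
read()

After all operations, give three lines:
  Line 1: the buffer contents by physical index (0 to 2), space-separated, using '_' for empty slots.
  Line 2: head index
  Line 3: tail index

Answer: 15 30 _
0
2

Derivation:
write(16): buf=[16 _ _], head=0, tail=1, size=1
write(78): buf=[16 78 _], head=0, tail=2, size=2
write(93): buf=[16 78 93], head=0, tail=0, size=3
read(): buf=[_ 78 93], head=1, tail=0, size=2
write(3): buf=[3 78 93], head=1, tail=1, size=3
read(): buf=[3 _ 93], head=2, tail=1, size=2
write(77): buf=[3 77 93], head=2, tail=2, size=3
read(): buf=[3 77 _], head=0, tail=2, size=2
write(37): buf=[3 77 37], head=0, tail=0, size=3
read(): buf=[_ 77 37], head=1, tail=0, size=2
write(15): buf=[15 77 37], head=1, tail=1, size=3
read(): buf=[15 _ 37], head=2, tail=1, size=2
write(30): buf=[15 30 37], head=2, tail=2, size=3
read(): buf=[15 30 _], head=0, tail=2, size=2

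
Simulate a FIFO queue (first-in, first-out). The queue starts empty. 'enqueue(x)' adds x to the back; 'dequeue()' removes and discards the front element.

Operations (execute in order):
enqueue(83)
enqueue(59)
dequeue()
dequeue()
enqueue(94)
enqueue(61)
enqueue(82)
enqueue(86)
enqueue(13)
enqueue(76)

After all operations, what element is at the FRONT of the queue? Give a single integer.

enqueue(83): queue = [83]
enqueue(59): queue = [83, 59]
dequeue(): queue = [59]
dequeue(): queue = []
enqueue(94): queue = [94]
enqueue(61): queue = [94, 61]
enqueue(82): queue = [94, 61, 82]
enqueue(86): queue = [94, 61, 82, 86]
enqueue(13): queue = [94, 61, 82, 86, 13]
enqueue(76): queue = [94, 61, 82, 86, 13, 76]

Answer: 94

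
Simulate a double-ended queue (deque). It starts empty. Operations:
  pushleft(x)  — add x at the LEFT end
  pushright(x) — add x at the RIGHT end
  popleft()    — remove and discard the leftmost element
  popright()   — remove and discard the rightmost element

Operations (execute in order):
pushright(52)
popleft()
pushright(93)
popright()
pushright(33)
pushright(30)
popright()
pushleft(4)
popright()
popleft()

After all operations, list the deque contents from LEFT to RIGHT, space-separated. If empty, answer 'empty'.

pushright(52): [52]
popleft(): []
pushright(93): [93]
popright(): []
pushright(33): [33]
pushright(30): [33, 30]
popright(): [33]
pushleft(4): [4, 33]
popright(): [4]
popleft(): []

Answer: empty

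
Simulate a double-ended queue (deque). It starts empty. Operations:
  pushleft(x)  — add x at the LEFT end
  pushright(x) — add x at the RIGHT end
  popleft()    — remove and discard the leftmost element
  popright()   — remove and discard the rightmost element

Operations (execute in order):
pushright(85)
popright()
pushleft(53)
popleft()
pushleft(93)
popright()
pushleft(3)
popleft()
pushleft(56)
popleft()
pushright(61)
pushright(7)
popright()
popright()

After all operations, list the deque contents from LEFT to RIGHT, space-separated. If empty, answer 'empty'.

Answer: empty

Derivation:
pushright(85): [85]
popright(): []
pushleft(53): [53]
popleft(): []
pushleft(93): [93]
popright(): []
pushleft(3): [3]
popleft(): []
pushleft(56): [56]
popleft(): []
pushright(61): [61]
pushright(7): [61, 7]
popright(): [61]
popright(): []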